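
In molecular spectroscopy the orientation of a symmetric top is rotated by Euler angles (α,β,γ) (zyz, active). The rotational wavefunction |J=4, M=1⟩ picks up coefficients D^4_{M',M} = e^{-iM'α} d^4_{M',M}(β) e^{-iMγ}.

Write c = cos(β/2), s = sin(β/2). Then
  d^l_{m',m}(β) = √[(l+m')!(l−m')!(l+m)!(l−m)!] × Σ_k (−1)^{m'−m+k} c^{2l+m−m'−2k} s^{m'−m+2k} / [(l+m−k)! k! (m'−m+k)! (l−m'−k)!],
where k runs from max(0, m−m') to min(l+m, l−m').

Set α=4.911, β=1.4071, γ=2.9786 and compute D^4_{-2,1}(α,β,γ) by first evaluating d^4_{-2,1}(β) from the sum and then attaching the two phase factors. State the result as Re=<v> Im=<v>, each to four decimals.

Re=0.0634 Im=0.0398

Split into d^4_{-2,1}(β=1.4071) × two z-phases.
c=cos(1.407100/2)=0.762550, s=sin(1.407100/2)=0.646929; N=√[2·720·120·6]=1018.233765
Admissible k: 3..5 (factorial args all ≥0)
  k=3: (−1)^0·1018.2338/(72)·0.7626^5·0.6469^3 = +0.987250
  k=4: (−1)^1·1018.2338/(48)·0.7626^3·0.6469^5 = -1.065846
  k=5: (−1)^2·1018.2338/(240)·0.7626^1·0.6469^7 = +0.153426
d^4_{-2,1}(1.4071) = +0.987250 -1.065846 +0.153426 = +0.074831
Attach z-rotation phases: D = e^{-i(-2)(4.9110)}·(+0.074831)·e^{-i(1)(2.9786)} = +0.063392+0.039763i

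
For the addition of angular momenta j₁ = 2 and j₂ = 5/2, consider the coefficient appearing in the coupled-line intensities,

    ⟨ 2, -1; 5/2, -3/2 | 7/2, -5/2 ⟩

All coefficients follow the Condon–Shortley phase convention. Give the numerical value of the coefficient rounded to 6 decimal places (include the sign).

+0.125988

√[8·1!3!4!/9! · 1!3!1!4!1!6!] = √(2304/7)
  +(−1)^0/∏(0,1,3,1,0,3)! = 1/36  (running 1/36)
  +(−1)^1/∏(1,0,2,0,1,4)! = -1/48  (running 1/144)
⟨..|..⟩ = √(2304/7)·(1/144) = +0.125988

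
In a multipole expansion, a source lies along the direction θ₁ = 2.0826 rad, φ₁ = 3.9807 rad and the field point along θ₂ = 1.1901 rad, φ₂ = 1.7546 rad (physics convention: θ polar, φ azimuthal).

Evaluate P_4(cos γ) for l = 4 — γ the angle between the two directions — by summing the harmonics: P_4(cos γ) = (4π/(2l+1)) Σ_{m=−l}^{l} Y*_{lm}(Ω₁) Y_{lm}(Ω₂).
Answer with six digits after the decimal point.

-0.425289

Term-by-term m-sum for l=4 (normalisation 4π/9 = 1.396263):
  m=-4: Y*=(-0.249826, -0.054513)  Y=(0.243847, -0.220524)  product (-0.072941, 0.041800)
  m=-3: Y*=(-0.329639, 0.237464)  Y=(0.194976, 0.317009)  product (-0.139550, -0.058199)
  m=-2: Y*=(-0.018511, 0.171662)  Y=(0.009032, -0.003478)  product (0.000430, 0.001615)
  m=-1: Y*=(-0.178291, -0.198550)  Y=(0.060657, 0.326285)  product (0.053969, -0.070217)
  m=+0: Y*=(-0.230834, -0.000000)  Y=(-0.050219, 0.000000)  product (0.011592, 0.000000)
  m=+1: Y*=(0.178291, -0.198550)  Y=(-0.060657, 0.326285)  product (0.053969, 0.070217)
  m=+2: Y*=(-0.018511, -0.171662)  Y=(0.009032, 0.003478)  product (0.000430, -0.001615)
  m=+3: Y*=(0.329639, 0.237464)  Y=(-0.194976, 0.317009)  product (-0.139550, 0.058199)
  m=+4: Y*=(-0.249826, 0.054513)  Y=(0.243847, 0.220524)  product (-0.072941, -0.041800)
Accumulated sum (-0.304591, 0.000000); after 4π/(2l+1) scaling, (-0.425289, 0.000000) ⇒ P_4 = -0.425289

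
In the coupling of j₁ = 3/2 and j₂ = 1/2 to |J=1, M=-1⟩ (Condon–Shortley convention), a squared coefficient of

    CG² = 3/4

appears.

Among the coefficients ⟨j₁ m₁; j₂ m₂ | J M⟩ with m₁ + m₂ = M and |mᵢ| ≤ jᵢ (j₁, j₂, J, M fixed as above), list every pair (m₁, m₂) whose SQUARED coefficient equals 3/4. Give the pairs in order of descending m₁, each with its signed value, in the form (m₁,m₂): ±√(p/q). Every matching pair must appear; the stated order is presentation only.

(-3/2,1/2): −√(3/4)

Admissible pairs with m₁+m₂ = M = -1: (-3/2,1/2), (-1/2,-1/2)
  (m₁,m₂)=(-1/2,-1/2): CG² = 1/4, CG = +√(1/4)
  (m₁,m₂)=(-3/2,1/2): CG² = 3/4, CG = −√(3/4)   ← matches the target
Pairs with CG² = 3/4: (-3/2,1/2): −√(3/4)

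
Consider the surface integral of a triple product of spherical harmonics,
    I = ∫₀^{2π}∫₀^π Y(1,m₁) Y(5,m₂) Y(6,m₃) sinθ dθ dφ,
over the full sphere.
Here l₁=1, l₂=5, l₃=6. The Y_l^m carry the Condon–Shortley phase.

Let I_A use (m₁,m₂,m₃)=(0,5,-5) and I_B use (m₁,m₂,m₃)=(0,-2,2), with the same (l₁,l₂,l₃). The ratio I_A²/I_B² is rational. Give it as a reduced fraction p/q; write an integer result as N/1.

l's match ⇒ only the (l;m) 3-j factors differ between A and B.
A: triangle coeff Δ(1,5,6) = 1/858; Σ_t [0,0]: t=0:+1/3628800 = 1/3628800; (3j)²=1/78 [(1 5 6; 0 5 -5)], sign=-1
B: triangle coeff Δ(1,5,6) = 1/858; Σ_t [0,0]: t=0:+1/30240 = 1/30240; (3j)²=16/429 [(1 5 6; 0 -2 2)], sign=+1
I_A²/I_B² = (1/78)/(16/429) = 11/32

11/32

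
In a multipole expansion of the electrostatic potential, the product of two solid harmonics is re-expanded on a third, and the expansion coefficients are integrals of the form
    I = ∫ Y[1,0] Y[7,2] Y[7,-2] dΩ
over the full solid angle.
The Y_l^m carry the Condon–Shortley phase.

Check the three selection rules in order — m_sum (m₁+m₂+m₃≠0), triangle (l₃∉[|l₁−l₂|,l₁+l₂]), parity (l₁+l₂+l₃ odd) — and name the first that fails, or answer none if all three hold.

parity

Σmᵢ = 0  ✓
l₃∈[|l₁−l₂|,l₁+l₂]=[6,8], have l₃=7  ✓
Σlᵢ = 15 ⇒ odd  ✗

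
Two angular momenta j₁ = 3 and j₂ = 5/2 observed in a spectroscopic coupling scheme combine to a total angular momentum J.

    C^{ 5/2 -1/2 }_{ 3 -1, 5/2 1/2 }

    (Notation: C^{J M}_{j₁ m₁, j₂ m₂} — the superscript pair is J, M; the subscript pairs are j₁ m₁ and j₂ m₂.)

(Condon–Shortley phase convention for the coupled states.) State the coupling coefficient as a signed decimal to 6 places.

+0.478091  (= +√(8/35))

triangle: 3!×3!×2!/9! = 72/362880
(j±m)!: 2!×4!×3!×2!×2!×3! = 6912
prefactor² = (2J+1)×Δ×N² = 288/35
  k=1: −1/(1!×2!×3!×2!×0!×0!) = -1/24
  k=2: +1/(2!×1!×2!×1!×1!×1!) = 1/4
  k=3: −1/(3!×0!×1!×0!×2!×2!) = -1/24
Σ = 1/6  ⇒  CG² = 288/35×(1/6)² = 8/35
CG = +√(8/35) = +0.478091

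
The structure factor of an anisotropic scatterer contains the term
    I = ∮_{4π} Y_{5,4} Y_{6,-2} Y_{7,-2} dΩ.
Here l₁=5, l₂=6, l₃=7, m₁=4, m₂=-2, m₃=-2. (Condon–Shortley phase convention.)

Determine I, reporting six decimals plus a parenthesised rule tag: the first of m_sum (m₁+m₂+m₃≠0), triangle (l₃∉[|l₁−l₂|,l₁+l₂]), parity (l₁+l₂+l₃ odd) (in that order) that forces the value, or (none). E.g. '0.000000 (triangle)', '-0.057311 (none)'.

Checks pass: Σm=0; 18 even; l₃=7∈[1,11].
(2·5+1)(2·6+1)(2·7+1) = 2145
Δ: 4! 6! 8! / 19! → 1/174594420
sum: t=0:+1/4147200 t=1:−1/207360 t=2:+1/82944 t=3:−1/207360 t=4:+1/4147200 = 1/345600
3j²(5 6 7; 0 0 0) = Δ·Π!·Σ² = 420/46189  (sign -1)
sum: t=0:+1/1658880 t=1:−1/3110400 = 7/24883200
3j²(5 6 7; 4 -2 -2) = Δ·Π!·Σ² = 4802/692835  (sign -1)
combine: 4πI² = 2145·420/46189·4802/692835 = 2016840/14919047
take √, sign +1: I = 0.10371946
No selection rule forces the value: the integral is nonzero (none).

0.103719 (none)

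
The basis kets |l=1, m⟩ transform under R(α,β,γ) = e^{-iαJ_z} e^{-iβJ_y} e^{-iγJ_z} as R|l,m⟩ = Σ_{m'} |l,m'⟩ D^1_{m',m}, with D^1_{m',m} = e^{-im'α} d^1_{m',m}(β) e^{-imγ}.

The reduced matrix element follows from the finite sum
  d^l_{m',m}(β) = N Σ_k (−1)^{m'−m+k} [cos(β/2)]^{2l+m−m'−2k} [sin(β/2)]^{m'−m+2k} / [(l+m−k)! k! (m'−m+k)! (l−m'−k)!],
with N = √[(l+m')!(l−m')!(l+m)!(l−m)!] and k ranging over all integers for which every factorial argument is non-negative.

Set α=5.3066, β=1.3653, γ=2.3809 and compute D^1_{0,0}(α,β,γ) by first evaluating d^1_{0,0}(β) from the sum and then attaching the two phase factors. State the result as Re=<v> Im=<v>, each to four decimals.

Re=0.2041 Im=0.0000

First d^1_{0,0}(β=1.3653), then the phase factors e^{-i(0)α} and e^{-i(0)γ}:
Half-angle: c=0.775904, s=0.630851. N=√(1·1·1·1)=1.000000
Admissible k: 0..1 (factorial args all ≥0)
  k=0: (−1)^0·1.0000/(1)·0.7759^2·0.6309^0 = +0.602027
  k=1: (−1)^1·1.0000/(1)·0.7759^0·0.6309^2 = -0.397973
d^1_{0,0}(1.3653) = +0.602027 -0.397973 = +0.204053
D = (+1.000000+0.000000i)·(+0.204053)·(+1.000000+0.000000i) = +0.204053+0.000000i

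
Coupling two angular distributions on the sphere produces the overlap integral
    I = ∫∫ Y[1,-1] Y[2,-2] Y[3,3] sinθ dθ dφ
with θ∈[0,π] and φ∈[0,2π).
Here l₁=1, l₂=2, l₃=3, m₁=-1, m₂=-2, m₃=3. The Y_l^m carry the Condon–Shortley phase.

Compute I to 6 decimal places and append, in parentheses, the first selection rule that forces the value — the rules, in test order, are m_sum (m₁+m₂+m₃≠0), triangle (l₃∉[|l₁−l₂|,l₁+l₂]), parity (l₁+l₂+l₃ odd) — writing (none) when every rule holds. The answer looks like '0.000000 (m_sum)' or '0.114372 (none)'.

-0.319865 (none)

Rules hold: Σm=0, L=6 even, 1≤3≤3.
N = 3·5·7 = 105
Δ = 0!·2!·4!/7! = 1/105
Racah Σ t=0..0: t=0:+1/4 = 1/4
⇒ 3j(1 2 3; 0 0 0)² = 3/35, sgn -1
Racah Σ t=0..0: t=0:+1/48 = 1/48
⇒ 3j(1 2 3; -1 -2 3)² = 1/7, sgn +1
4πI² = N·(3j₀)²·(3jₘ)² = 9/7
I = -1·√(1.28571/4π) = -0.31986543
No selection rule forces the value: the integral is nonzero (none).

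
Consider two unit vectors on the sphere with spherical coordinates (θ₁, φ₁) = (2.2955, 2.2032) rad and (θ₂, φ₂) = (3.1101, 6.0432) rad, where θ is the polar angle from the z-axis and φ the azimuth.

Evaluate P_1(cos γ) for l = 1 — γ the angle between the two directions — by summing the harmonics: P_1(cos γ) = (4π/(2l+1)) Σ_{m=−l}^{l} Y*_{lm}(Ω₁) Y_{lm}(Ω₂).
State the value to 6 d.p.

Summing Y*_{l m}(θ₁,φ₁)·Y_{l m}(θ₂,φ₂) over m ∈ [−1, 1]; prefactor 4π/(2·1+1) = 4.188790:
  [-1]  conj(Y_{1,-1})(Ω₁) = (-0.152896, 0.208646) ; Y_{1,-1}(Ω₂) = (0.010567, 0.002586) ; Δ = (-0.002155, 0.001809)
  [+0]  conj(Y_{1,0})(Ω₁) = (-0.323901, -0.000000) ; Y_{1,0}(Ω₂) = (-0.488360, 0.000000) ; Δ = (0.158180, 0.000000)
  [+1]  conj(Y_{1,1})(Ω₁) = (0.152896, 0.208646) ; Y_{1,1}(Ω₂) = (-0.010567, 0.002586) ; Δ = (-0.002155, -0.001809)
Accumulated sum (0.153870, 0.000000); after 4π/(2l+1) scaling, (0.644530, 0.000000) ⇒ P_1 = 0.644530

0.644530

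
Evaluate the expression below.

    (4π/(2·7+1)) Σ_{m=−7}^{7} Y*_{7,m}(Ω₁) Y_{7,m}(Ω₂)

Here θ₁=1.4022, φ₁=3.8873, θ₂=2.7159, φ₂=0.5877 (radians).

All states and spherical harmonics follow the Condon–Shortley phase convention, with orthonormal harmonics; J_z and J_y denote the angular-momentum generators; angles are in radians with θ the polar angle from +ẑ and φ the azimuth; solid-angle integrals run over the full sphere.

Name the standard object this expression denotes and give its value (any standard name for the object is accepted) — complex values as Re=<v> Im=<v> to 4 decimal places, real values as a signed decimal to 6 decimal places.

This sum is the spherical-harmonic addition theorem: it equals the Legendre polynomial P_l(cos γ) of the angle γ between the two directions.
Term-by-term m-sum for l=7 (normalisation 4π/15 = 0.837758):
  [-7]  conj(Y_{7,-7})(Ω₁) = (-0.219923, 0.395430) ; Y_{7,-7}(Ω₂) = (-0.000577, 0.000846) ; Δ = (-0.000208, -0.000414)
  [-6]  conj(Y_{7,-6})(Ω₁) = (-0.067979, -0.280035) ; Y_{7,-6}(Ω₂) = (0.007833, -0.003170) ; Δ = (-0.001420, -0.001978)
  [-5]  conj(Y_{7,-5})(Ω₁) = (-0.180341, -0.119952) ; Y_{7,-5}(Ω₂) = (-0.042222, -0.008695) ; Δ = (0.006571, 0.006633)
  [-4]  conj(Y_{7,-4})(Ω₁) = (0.302487, -0.048431) ; Y_{7,-4}(Ω₂) = (0.106388, 0.107542) ; Δ = (0.037389, 0.027378)
  [-3]  conj(Y_{7,-3})(Ω₁) = (0.082224, -0.104572) ; Y_{7,-3}(Ω₂) = (-0.069449, -0.356682) ; Δ = (-0.043009, -0.022065)
  [-2]  conj(Y_{7,-2})(Ω₁) = (0.024312, 0.305620) ; Y_{7,-2}(Ω₂) = (-0.207271, 0.496604) ; Δ = (-0.156811, -0.051273)
  [-1]  conj(Y_{7,-1})(Ω₁) = (0.073167, 0.067577) ; Y_{7,-1}(Ω₂) = (0.246634, -0.164315) ; Δ = (0.029149, 0.004645)
  [+0]  conj(Y_{7,0})(Ω₁) = (-0.305592, -0.000000) ; Y_{7,0}(Ω₂) = (0.353742, 0.000000) ; Δ = (-0.108101, -0.000000)
  [+1]  conj(Y_{7,1})(Ω₁) = (-0.073167, 0.067577) ; Y_{7,1}(Ω₂) = (-0.246634, -0.164315) ; Δ = (0.029149, -0.004645)
  [+2]  conj(Y_{7,2})(Ω₁) = (0.024312, -0.305620) ; Y_{7,2}(Ω₂) = (-0.207271, -0.496604) ; Δ = (-0.156811, 0.051273)
  [+3]  conj(Y_{7,3})(Ω₁) = (-0.082224, -0.104572) ; Y_{7,3}(Ω₂) = (0.069449, -0.356682) ; Δ = (-0.043009, 0.022065)
  [+4]  conj(Y_{7,4})(Ω₁) = (0.302487, 0.048431) ; Y_{7,4}(Ω₂) = (0.106388, -0.107542) ; Δ = (0.037389, -0.027378)
  [+5]  conj(Y_{7,5})(Ω₁) = (0.180341, -0.119952) ; Y_{7,5}(Ω₂) = (0.042222, -0.008695) ; Δ = (0.006571, -0.006633)
  [+6]  conj(Y_{7,6})(Ω₁) = (-0.067979, 0.280035) ; Y_{7,6}(Ω₂) = (0.007833, 0.003170) ; Δ = (-0.001420, 0.001978)
  [+7]  conj(Y_{7,7})(Ω₁) = (0.219923, 0.395430) ; Y_{7,7}(Ω₂) = (0.000577, 0.000846) ; Δ = (-0.000208, 0.000414)
Total Σ_m = (-0.364777, 0.000000). Multiply by 0.837758: (-0.305595, 0.000000). P_7(cos γ) = -0.305595

Legendre polynomial (addition theorem), -0.305595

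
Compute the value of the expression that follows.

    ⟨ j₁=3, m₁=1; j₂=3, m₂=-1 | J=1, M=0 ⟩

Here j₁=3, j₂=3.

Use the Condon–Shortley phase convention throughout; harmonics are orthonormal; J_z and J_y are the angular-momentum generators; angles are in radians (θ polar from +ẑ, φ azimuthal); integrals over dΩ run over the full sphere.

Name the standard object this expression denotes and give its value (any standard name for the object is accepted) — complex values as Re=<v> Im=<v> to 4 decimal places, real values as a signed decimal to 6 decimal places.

Clebsch–Gordan coefficient, +√(1/28) ≈ +0.188982

This is a Clebsch–Gordan (vector-coupling) coefficient.
√[3·5!1!1!/8! · 4!2!2!4!1!1!] = √(144/7)
  +(−1)^1/∏(1,4,1,1,0,0)! = -1/24  (running -1/24)
  +(−1)^2/∏(2,3,0,0,1,1)! = 1/12  (running 1/24)
⟨..|..⟩ = √(144/7)·(1/24) = +0.188982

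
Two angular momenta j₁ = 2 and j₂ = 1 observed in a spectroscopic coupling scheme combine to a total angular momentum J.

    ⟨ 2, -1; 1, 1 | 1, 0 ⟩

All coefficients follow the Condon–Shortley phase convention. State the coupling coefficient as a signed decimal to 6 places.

j₁+j₂−J=2  J+j₁−j₂=2  J−j₁+j₂=0  j₁+j₂+J+1=5
(j₁±m₁, j₂±m₂, J±M) = (1,3,2,0,1,1)
P² = 6/5
sum k=2..2:
  [2] +1/2 = 1/2
S = 1/2
C² = P²·S² = 3/10 ; C = +0.547723

+0.547723  (= +√(3/10))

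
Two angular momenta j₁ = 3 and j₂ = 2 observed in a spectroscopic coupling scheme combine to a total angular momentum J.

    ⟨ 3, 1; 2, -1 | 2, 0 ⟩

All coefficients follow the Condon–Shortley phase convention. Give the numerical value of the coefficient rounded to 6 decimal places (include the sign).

−√(1/7) ≈ -0.377964

√[5·3!3!1!/8! · 4!2!1!3!2!2!] = √(36/7)
  +(−1)^0/∏(0,3,2,1,1,0)! = 1/12  (running 1/12)
  +(−1)^1/∏(1,2,1,0,2,1)! = -1/4  (running -1/6)
⟨..|..⟩ = √(36/7)·(-1/6) = -0.377964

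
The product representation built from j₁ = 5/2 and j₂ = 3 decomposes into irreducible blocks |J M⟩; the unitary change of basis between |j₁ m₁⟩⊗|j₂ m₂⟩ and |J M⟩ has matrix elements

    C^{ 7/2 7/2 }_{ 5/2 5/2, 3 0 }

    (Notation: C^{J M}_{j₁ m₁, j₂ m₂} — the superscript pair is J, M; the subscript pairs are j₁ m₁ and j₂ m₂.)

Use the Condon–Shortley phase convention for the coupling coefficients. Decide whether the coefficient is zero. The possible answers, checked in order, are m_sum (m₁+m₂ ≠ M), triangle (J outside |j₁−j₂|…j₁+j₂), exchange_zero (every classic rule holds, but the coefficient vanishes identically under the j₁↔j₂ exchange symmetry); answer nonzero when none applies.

m-sum: m₁+m₂ = 5/2+0 = 5/2, M = 7/2  ✗ ⇒ coefficient is 0

m_sum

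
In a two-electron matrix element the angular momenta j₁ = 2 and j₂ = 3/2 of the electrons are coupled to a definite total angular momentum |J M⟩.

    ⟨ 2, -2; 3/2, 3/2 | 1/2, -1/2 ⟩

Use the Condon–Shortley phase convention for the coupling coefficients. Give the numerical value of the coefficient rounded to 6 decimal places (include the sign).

j₁+j₂−J=3  J+j₁−j₂=1  J−j₁+j₂=0  j₁+j₂+J+1=5
(j₁±m₁, j₂±m₂, J±M) = (0,4,3,0,0,1)
P² = 72/5
sum k=3..3:
  [3] −1/6 = -1/6
S = -1/6
C² = P²·S² = 2/5 ; C = -0.632456

-0.632456  (= −√(2/5))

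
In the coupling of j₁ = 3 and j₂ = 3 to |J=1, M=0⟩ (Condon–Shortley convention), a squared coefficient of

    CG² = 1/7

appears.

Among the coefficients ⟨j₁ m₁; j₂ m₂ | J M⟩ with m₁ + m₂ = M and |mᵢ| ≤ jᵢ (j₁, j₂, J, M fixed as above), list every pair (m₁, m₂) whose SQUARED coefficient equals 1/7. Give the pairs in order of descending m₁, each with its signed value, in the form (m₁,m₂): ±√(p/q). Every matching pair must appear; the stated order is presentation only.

Admissible pairs with m₁+m₂ = M = 0: (-3,3), (-2,2), (-1,1), (0,0), (1,-1), (2,-2), (3,-3)
  (m₁,m₂)=(3,-3): CG² = 9/28, CG = +√(9/28)
  (m₁,m₂)=(2,-2): CG² = 1/7, CG = −√(1/7)   ← matches the target
  (m₁,m₂)=(1,-1): CG² = 1/28, CG = +√(1/28)
  (m₁,m₂)=(0,0): CG² = 0/1, CG = 0
  (m₁,m₂)=(-1,1): CG² = 1/28, CG = −√(1/28)
  (m₁,m₂)=(-2,2): CG² = 1/7, CG = +√(1/7)   ← matches the target
  (m₁,m₂)=(-3,3): CG² = 9/28, CG = −√(9/28)
Pairs with CG² = 1/7: (2,-2): −√(1/7); (-2,2): +√(1/7)

(2,-2): −√(1/7); (-2,2): +√(1/7)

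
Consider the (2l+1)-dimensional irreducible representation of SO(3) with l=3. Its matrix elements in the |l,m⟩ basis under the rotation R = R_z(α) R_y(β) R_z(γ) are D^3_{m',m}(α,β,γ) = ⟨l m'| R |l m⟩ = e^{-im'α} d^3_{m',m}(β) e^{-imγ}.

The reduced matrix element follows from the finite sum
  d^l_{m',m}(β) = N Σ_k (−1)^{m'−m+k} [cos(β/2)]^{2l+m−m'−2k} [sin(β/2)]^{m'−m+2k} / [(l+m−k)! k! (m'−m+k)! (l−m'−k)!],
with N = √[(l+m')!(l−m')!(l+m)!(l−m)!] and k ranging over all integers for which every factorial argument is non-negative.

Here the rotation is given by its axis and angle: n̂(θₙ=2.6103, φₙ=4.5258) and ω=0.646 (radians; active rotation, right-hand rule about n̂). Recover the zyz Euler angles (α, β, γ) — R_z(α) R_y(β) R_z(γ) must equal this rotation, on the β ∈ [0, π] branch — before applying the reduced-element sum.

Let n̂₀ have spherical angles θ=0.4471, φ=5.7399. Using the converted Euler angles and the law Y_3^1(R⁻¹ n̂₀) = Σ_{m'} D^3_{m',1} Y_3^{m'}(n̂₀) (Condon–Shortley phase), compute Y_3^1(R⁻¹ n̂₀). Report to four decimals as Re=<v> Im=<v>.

Re=-0.3547 Im=-0.0168

Axis–angle → zyz. n̂ = (sinθₙcosφₙ, sinθₙsinφₙ, cosθₙ) = (-0.093987, -0.497854, -0.862153), ω = 0.6460.
R = I cosω + sinω [n̂]ₓ + (1−cosω) n̂n̂ᵀ gives
  R = [+0.800278, +0.528442, -0.283379; -0.509585, +0.848442, +0.143070; +0.316035, +0.029910, +0.948276]
β = atan2(√(R₁₃²+R₂₃²), R₃₃) = 0.323036; α = atan2(R₂₃, R₁₃) mod 2π = 2.674055; γ = atan2(R₃₂, −R₃₁) mod 2π = 3.047233
Need the full column D^3_{m',1} for m'=−3..3 at α=2.6741, β=0.3230, γ=3.0472.
cos(β/2)=0.986984, sin(β/2)=0.160817
d^3_{-3,1}: single k=4 term ⇒ +0.002523;  D = +0.000655-0.002437i
d^3_{-2,1}: k∈[3..4] ⇒ +0.025290 -0.000336 = +0.024955;  D = -0.016643+0.018594i
d^3_{-1,1}: k∈[2..4] ⇒ +0.147250 -0.005212 +0.000017 = +0.142055;  D = +0.132277-0.051790i
d^3_{0,1}: k∈[1..3] ⇒ +0.521763 -0.041556 +0.000368 = +0.480574;  D = -0.478436-0.045280i
d^3_{1,1}: k∈[0..2] ⇒ +0.924403 -0.196333 +0.003909 = +0.731980;  D = +0.619435+0.389993i
d^3_{2,1}: k∈[0..1] ⇒ -0.476302 +0.025290 = -0.451012;  D = +0.232408+0.386520i
d^3_{3,1}: single k=0 term ⇒ +0.095049;  D = +0.007011+0.094790i
Y_3^{m'}(θ=0.4471,φ=5.7399) and Σ D·Y over m':
  (+0.0007-0.0024i)·(-0.0020+0.0337i)  (-0.0166+0.0186i)·(+0.0802+0.1525i)  (+0.1323-0.0518i)·(+0.3666+0.2214i)  (-0.4784-0.0453i)·(+0.3585+0.0000i)  (+0.6194+0.3900i)·(-0.3666+0.2214i)  (+0.2324+0.3865i)·(+0.0802-0.1525i)  (+0.0070+0.0948i)·(+0.0020+0.0337i)
Y_3^1(R⁻¹ n̂) = -0.354712-0.016798i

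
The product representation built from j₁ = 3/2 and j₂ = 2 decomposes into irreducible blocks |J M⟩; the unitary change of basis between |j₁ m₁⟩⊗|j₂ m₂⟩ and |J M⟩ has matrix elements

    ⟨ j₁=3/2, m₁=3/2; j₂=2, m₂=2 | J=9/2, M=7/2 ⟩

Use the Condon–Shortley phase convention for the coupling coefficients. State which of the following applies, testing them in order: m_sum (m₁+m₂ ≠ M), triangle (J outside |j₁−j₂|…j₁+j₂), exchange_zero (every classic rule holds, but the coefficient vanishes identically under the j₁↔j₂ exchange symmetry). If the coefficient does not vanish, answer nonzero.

triangle

m-sum: m₁+m₂ = 3/2+2 = 7/2, M = 7/2  ✓
triangle: need |j₁−j₂| ≤ J ≤ j₁+j₂, i.e. J ∈ [1/2, 7/2]; J = 9/2 is outside ✗ ⇒ coefficient is 0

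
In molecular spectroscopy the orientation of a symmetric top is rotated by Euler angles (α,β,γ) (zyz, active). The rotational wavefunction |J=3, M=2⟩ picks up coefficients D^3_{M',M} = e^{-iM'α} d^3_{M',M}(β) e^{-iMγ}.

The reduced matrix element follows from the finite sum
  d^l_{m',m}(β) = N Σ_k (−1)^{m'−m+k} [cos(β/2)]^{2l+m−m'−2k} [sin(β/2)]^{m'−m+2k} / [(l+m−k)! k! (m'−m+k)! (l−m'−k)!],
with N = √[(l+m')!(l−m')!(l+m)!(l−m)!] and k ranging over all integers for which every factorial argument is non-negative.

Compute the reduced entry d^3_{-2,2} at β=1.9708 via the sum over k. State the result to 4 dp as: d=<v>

d^3_{-2,2}(β=1.9708) via the finite sum:
Half-angle: c=0.552530, s=0.833493. N=√(1·120·120·1)=120.000000
Admissible k: 4..5 (factorial args all ≥0)
  k=4: (−1)^0·120.0000/(24)·0.5525^2·0.8335^4 = +0.736698
  k=5: (−1)^1·120.0000/(120)·0.5525^0·0.8335^6 = -0.335284
d^3_{-2,2}(1.9708) = +0.736698 -0.335284 = +0.401415

d=0.4014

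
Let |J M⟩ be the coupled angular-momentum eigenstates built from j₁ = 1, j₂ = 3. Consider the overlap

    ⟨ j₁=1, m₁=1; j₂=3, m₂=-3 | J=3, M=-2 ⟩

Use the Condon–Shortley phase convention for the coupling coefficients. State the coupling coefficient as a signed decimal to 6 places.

j₁+j₂−J=1  J+j₁−j₂=1  J−j₁+j₂=5  j₁+j₂+J+1=8
(j₁±m₁, j₂±m₂, J±M) = (2,0,0,6,1,5)
P² = 3600
sum k=0..0:
  [0] +1/120 = 1/120
S = 1/120
C² = P²·S² = 1/4 ; C = +0.500000

+0.500000  (= +√(1/4))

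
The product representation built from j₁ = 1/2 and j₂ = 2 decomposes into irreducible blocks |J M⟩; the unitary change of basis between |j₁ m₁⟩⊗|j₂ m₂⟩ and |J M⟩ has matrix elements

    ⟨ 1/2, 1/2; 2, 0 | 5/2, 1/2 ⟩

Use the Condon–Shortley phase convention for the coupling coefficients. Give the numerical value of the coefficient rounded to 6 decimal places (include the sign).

√[6·0!1!4!/6! · 1!0!2!2!3!2!] = √(48/5)
  +(−1)^0/∏(0,0,0,2,1,2)! = 1/4  (running 1/4)
⟨..|..⟩ = √(48/5)·(1/4) = +0.774597

+√(3/5) ≈ +0.774597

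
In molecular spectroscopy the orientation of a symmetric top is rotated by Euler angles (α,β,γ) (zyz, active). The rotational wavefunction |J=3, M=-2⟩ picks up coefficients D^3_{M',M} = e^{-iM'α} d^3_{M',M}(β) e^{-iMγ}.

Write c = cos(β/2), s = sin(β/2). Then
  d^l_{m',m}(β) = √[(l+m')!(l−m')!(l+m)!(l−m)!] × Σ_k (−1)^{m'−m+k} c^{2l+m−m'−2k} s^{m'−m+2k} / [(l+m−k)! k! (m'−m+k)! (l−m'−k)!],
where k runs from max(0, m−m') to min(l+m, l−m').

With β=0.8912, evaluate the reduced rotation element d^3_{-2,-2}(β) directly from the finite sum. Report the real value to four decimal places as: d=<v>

d^3_{-2,-2}(β=0.8912) via the finite sum:
With c≡cos(β/2)=0.902352 and s≡sin(β/2)=0.430999, N=[1·120·1·120]^{1/2}=120.000000
k∈{0,1} keeps every argument non-negative
  k=0: (−1)^0·120.0000/(120)·0.9024^6·0.4310^0 = +0.539829
  k=1: (−1)^1·120.0000/(24)·0.9024^4·0.4310^2 = -0.615783
d^3_{-2,-2}(0.8912) = +0.539829 -0.615783 = -0.075953

d=-0.0760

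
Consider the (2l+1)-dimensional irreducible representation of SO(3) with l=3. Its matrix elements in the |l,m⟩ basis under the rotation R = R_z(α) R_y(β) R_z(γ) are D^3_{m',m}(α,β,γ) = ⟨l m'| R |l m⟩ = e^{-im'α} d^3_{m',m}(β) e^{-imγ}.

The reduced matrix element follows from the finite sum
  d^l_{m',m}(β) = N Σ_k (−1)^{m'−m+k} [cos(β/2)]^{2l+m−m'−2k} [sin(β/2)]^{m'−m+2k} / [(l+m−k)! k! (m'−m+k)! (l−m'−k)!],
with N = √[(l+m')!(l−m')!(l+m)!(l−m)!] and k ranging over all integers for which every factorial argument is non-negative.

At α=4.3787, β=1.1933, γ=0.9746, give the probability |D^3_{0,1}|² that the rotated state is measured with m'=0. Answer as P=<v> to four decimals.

P=0.0167

First d^3_{0,1}(β=1.1933), then the phase factors e^{-i(0)α} and e^{-i(1)γ}:
c=cos(1.193300/2)=0.827223, s=sin(1.193300/2)=0.561874; N=√[6·6·24·2]=41.569219
k: max(0,(1)−(0))=1 … min(3+(1),3−(0))=3
  k=1: (−1)^0·41.5692/(12)·0.8272^5·0.5619^1 = +0.753948
  k=2: (−1)^1·41.5692/(4)·0.8272^3·0.5619^3 = -1.043510
  k=3: (−1)^2·41.5692/(12)·0.8272^1·0.5619^5 = +0.160476
d^3_{0,1}(1.1933) = +0.753948 -1.043510 +0.160476 = -0.129086
|D^3_{0,1}|² = |d^3_{0,1}(β)|² = (-0.129086)² = 0.016663 (the z-rotation phases have unit modulus)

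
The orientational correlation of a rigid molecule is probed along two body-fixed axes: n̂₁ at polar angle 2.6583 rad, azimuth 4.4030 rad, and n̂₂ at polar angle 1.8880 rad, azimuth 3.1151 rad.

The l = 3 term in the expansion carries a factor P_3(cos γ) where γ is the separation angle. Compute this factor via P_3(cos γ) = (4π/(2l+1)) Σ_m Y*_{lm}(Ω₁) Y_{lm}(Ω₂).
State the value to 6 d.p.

-0.439828

Expand P_3 via completeness: Σ_{m} conj(Y_{3,m}) at Ω₁ times Y_{3,m} at Ω₂ —
  m=-3: Y*=(0.033516, 0.025091)  Y=(-0.356713, -0.028411)  product (-0.011243, -0.009903)
  m=-2: Y*=(0.159183, -0.113349)  Y=(-0.287352, -0.015240)  product (-0.047469, 0.030145)
  m=-1: Y*=(-0.133535, -0.417747)  Y=(0.157636, 0.004177)  product (-0.019305, -0.066410)
  m=+0: Y*=(-0.304095, -0.000000)  Y=(0.292573, 0.000000)  product (-0.088970, -0.000000)
  m=+1: Y*=(0.133535, -0.417747)  Y=(-0.157636, 0.004177)  product (-0.019305, 0.066410)
  m=+2: Y*=(0.159183, 0.113349)  Y=(-0.287352, 0.015240)  product (-0.047469, -0.030145)
  m=+3: Y*=(-0.033516, 0.025091)  Y=(0.356713, -0.028411)  product (-0.011243, 0.009903)
Total Σ_m = (-0.245003, -0.000000). Multiply by 1.795196: (-0.439828, -0.000000). P_3(cos γ) = -0.439828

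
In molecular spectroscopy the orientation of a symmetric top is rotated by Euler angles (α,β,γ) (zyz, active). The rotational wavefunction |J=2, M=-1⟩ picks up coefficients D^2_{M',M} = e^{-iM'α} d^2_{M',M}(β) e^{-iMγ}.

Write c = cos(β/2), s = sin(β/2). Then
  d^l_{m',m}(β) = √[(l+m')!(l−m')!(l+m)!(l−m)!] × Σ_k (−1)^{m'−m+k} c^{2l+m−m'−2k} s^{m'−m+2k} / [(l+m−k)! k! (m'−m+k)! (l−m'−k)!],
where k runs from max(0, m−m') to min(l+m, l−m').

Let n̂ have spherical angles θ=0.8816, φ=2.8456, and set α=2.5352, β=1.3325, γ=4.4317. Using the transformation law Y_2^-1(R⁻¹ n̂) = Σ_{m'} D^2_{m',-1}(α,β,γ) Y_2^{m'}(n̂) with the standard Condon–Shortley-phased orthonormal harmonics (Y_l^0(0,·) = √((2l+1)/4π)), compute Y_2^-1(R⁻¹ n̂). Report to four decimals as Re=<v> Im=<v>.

Need the full column D^2_{m',-1} for m'=−2..2 at α=2.5352, β=1.3325, γ=4.4317.
cos(β/2)=0.786145, sin(β/2)=0.618042
d^2_{-2,-1}: single k=1 term ⇒ +0.600559;  D = -0.598765-0.046390i
d^2_{-1,-1}: k∈[0..1] ⇒ +0.381953 -0.708211 = -0.326258;  D = -0.252925-0.206090i
d^2_{0,-1}: k∈[0..1] ⇒ -0.735532 +0.454604 = -0.280928;  D = +0.077822+0.269934i
d^2_{1,-1}: k∈[0..1] ⇒ +0.708211 -0.145906 = +0.562305;  D = -0.179924+0.532743i
d^2_{2,-1}: single k=0 term ⇒ -0.371182;  D = -0.298012+0.221281i
Y_2^{m'}(θ=0.8816,φ=2.8456) and Σ D·Y over m':
  (-0.5988-0.0464i)·(+0.1909+0.1284i)  (-0.2529-0.2061i)·(-0.3627-0.1106i)  (+0.0778+0.2699i)·(+0.0672+0.0000i)  (-0.1799+0.5327i)·(+0.3627-0.1106i)  (-0.2980+0.2213i)·(+0.1909-0.1284i)
Y_2^-1(R⁻¹ n̂) = -0.069015+0.328741i

Re=-0.0690 Im=0.3287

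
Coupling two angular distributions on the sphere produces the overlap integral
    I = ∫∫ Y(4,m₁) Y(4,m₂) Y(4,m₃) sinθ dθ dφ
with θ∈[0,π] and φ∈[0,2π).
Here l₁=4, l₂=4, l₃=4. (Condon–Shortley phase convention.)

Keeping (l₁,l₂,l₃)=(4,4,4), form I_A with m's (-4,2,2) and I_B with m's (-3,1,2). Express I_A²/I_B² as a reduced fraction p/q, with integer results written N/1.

9/1

Shared (l₁,l₂,l₃)=(4,4,4): N and (l;000)² cancel in I_A²/I_B².
A: Δ = 4!·4!·4!/13! = 1/450450; Racah Σ t=4..4: t=4:+1/2304 = 1/2304; ⇒ 3j(4 4 4; -4 2 2)² = 5/143, sgn +1
B: Δ = 4!·4!·4!/13! = 1/450450; Racah Σ t=3..4: t=3:−1/576 t=4:+1/864 = -1/1728; ⇒ 3j(4 4 4; -3 1 2)² = 5/1287, sgn -1
I_A²/I_B² = (5/143)/(5/1287) = 9/1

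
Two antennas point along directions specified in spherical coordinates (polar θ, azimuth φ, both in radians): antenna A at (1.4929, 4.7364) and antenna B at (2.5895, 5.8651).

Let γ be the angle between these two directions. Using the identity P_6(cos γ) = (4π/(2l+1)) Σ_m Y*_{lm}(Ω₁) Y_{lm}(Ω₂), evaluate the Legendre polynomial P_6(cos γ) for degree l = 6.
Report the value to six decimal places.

Term-by-term m-sum for l=6 (normalisation 4π/13 = 0.966644):
  m=-6: Y*=-0.46945 - 0.06810j  Y=-0.00811 + 0.00595j  product 0.00421 - 0.00224j
  m=-5: Y*=0.01536 - 0.12734j  Y=0.02808 - 0.04908j  product -0.00582 - 0.00433j
  m=-4: Y*=-0.32748 - 0.03155j  Y=-0.01909 + 0.18730j  product 0.01216 - 0.06073j
  m=-3: Y*=0.01060 - 0.14696j  Y=-0.12389 - 0.37822j  product -0.05690 + 0.01420j
  m=-2: Y*=-0.28850 - 0.01386j  Y=0.31789 + 0.35193j  product -0.08683 - 0.10594j
  m=-1: Y*=0.00370 - 0.15400j  Y=-0.09993 - 0.04440j  product -0.00721 + 0.01522j
  m=+0: Y*=-0.27816 + 0.00000j  Y=-0.40803 + 0.00000j  product 0.11350 + 0.00000j
  m=+1: Y*=-0.00370 - 0.15400j  Y=0.09993 - 0.04440j  product -0.00721 - 0.01522j
  m=+2: Y*=-0.28850 + 0.01386j  Y=0.31789 - 0.35193j  product -0.08683 + 0.10594j
  m=+3: Y*=-0.01060 - 0.14696j  Y=0.12389 - 0.37822j  product -0.05690 - 0.01420j
  m=+4: Y*=-0.32748 + 0.03155j  Y=-0.01909 - 0.18730j  product 0.01216 + 0.06073j
  m=+5: Y*=-0.01536 - 0.12734j  Y=-0.02808 - 0.04908j  product -0.00582 + 0.00433j
  m=+6: Y*=-0.46945 + 0.06810j  Y=-0.00811 - 0.00595j  product 0.00421 + 0.00224j
Accumulated sum -0.16727 - 0.00000j; after 4π/(2l+1) scaling, -0.16169 - 0.00000j ⇒ P_6 = -0.161691

-0.161691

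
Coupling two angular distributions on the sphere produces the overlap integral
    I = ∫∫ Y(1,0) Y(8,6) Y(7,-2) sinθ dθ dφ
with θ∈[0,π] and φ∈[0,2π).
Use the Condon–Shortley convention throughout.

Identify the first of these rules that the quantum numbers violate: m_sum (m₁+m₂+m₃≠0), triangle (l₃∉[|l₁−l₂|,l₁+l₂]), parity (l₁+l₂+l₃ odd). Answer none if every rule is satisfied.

m_sum

Σmᵢ = 4  ✗
l₃∈[|l₁−l₂|,l₁+l₂]=[7,9], have l₃=7
Σlᵢ = 16 ⇒ even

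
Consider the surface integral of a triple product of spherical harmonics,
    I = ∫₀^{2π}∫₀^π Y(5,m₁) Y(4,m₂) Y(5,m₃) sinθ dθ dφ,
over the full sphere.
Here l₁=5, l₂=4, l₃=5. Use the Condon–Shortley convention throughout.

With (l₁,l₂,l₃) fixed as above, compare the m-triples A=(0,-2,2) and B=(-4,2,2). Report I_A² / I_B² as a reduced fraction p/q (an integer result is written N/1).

7/10

l's match ⇒ only the (l;m) 3-j factors differ between A and B.
A: triangle coeff Δ(5,4,5) = 1/3153150; Σ_t [0,2]: t=0:+1/11520 t=1:−1/1728 t=2:+1/3456 = -7/34560; (3j)²=7/858 [(5 4 5; 0 -2 2)], sign=+1
B: triangle coeff Δ(5,4,5) = 1/3153150; Σ_t [3,4]: t=3:−1/25920 t=4:+1/11520 = 1/20736; (3j)²=5/429 [(5 4 5; -4 2 2)], sign=-1
I_A²/I_B² = (7/858)/(5/429) = 7/10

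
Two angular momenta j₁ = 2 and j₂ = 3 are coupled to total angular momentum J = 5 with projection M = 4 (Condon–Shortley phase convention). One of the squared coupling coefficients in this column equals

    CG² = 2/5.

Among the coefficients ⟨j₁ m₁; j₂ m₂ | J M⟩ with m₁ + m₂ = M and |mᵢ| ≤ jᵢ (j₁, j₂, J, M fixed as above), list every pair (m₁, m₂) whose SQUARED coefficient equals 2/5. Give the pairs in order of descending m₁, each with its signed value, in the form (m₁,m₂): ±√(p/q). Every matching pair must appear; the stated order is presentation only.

(1,3): +√(2/5)

Admissible pairs with m₁+m₂ = M = 4: (1,3), (2,2)
  (m₁,m₂)=(2,2): CG² = 3/5, CG = +√(3/5)
  (m₁,m₂)=(1,3): CG² = 2/5, CG = +√(2/5)   ← matches the target
Pairs with CG² = 2/5: (1,3): +√(2/5)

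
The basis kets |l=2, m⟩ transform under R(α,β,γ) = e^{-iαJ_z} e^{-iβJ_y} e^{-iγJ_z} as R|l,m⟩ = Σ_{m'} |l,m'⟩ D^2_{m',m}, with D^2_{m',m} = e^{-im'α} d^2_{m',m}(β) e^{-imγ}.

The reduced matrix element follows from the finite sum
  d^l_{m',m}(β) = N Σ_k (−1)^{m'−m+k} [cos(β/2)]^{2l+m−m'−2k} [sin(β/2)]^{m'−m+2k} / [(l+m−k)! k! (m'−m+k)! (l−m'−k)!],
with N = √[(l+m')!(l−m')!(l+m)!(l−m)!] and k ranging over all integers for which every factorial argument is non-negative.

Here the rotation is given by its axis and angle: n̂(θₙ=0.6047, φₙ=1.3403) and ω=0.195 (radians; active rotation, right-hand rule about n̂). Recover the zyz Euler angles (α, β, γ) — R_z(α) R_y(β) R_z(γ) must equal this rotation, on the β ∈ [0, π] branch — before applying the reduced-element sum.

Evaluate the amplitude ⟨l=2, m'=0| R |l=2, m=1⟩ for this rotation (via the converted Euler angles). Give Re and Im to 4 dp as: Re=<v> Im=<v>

Axis–angle → zyz. n̂ = (sinθₙcosφₙ, sinθₙsinφₙ, cosθₙ) = (+0.129883, +0.553480, +0.822673), ω = 0.1950.
R = I cosω + sinω [n̂]ₓ + (1−cosω) n̂n̂ᵀ gives
  R = [+0.981367, -0.158044, +0.109271; +0.160769, +0.986854, -0.016537; -0.105221, +0.033797, +0.993874]
β = atan2(√(R₁₃²+R₂₃²), R₃₃) = 0.110742; α = atan2(R₂₃, R₁₃) mod 2π = 6.132982; γ = atan2(R₃₂, −R₃₁) mod 2π = 0.310789
First d^2_{0,1}(β=0.1107), then the phase factors e^{-i(0)α} and e^{-i(1)γ}:
c=cos(0.110742/2)=0.998467, s=sin(0.110742/2)=0.055342; N=√[2·2·6·1]=4.898979
The bounds max(0,m−m')=1 and min(l+m,l−m')=2 give 2 terms
  k=1: (−1)^0·4.8990/(2)·0.9985^3·0.0553^1 = +0.134938
  k=2: (−1)^1·4.8990/(2)·0.9985^1·0.0553^3 = -0.000415
d^2_{0,1}(0.1107) = +0.134938 -0.000415 = +0.134524
Phases: e^{-i·(0)·6.1330}=+1.000000+0.000000i, e^{-i·(1)·0.3108}=+0.952093-0.305810i ⇒ D=+0.128079-0.041139i

Re=0.1281 Im=-0.0411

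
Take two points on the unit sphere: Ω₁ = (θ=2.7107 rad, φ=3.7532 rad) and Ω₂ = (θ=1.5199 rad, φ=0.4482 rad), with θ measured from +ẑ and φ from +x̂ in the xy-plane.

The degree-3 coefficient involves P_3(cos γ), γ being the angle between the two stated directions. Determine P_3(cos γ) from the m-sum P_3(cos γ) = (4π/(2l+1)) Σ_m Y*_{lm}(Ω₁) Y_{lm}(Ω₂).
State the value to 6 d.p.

0.446834

Addition theorem: P_3(cos γ) = (4π/7) Σ_m Y*_{lm}(Ω₁) Y_{lm}(Ω₂), m = −3…3:
  [-3]  conj(Y_{3,-3})(Ω₁) = (0.007934, -0.029349) ; Y_{3,-3}(Ω₂) = (0.093209, -0.405018) ; Δ = (-0.011147, -0.005949)
  [-2]  conj(Y_{3,-2})(Ω₁) = (-0.055180, -0.152309) ; Y_{3,-2}(Ω₂) = (0.032382, -0.040506) ; Δ = (-0.007956, -0.002697)
  [-1]  conj(Y_{3,-1})(Ω₁) = (-0.345665, -0.242420) ; Y_{3,-1}(Ω₂) = (-0.287118, 0.138057) ; Δ = (0.132714, 0.021882)
  [+0]  conj(Y_{3,0})(Ω₁) = (-0.382367, -0.000000) ; Y_{3,0}(Ω₂) = (-0.056710, 0.000000) ; Δ = (0.021684, 0.000000)
  [+1]  conj(Y_{3,1})(Ω₁) = (0.345665, -0.242420) ; Y_{3,1}(Ω₂) = (0.287118, 0.138057) ; Δ = (0.132714, -0.021882)
  [+2]  conj(Y_{3,2})(Ω₁) = (-0.055180, 0.152309) ; Y_{3,2}(Ω₂) = (0.032382, 0.040506) ; Δ = (-0.007956, 0.002697)
  [+3]  conj(Y_{3,3})(Ω₁) = (-0.007934, -0.029349) ; Y_{3,3}(Ω₂) = (-0.093209, -0.405018) ; Δ = (-0.011147, 0.005949)
Total Σ_m = (0.248906, 0.000000). Multiply by 1.795196: (0.446834, 0.000000). P_3(cos γ) = 0.446834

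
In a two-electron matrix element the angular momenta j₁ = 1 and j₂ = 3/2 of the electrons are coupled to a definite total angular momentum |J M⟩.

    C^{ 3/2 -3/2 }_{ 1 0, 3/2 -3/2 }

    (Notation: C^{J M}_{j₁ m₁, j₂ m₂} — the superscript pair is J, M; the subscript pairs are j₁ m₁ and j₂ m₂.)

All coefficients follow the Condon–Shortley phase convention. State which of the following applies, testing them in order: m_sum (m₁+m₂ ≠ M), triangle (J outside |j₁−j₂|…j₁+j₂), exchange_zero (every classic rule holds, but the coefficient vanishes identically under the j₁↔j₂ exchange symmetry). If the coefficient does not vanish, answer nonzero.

nonzero

m-sum: m₁+m₂ = 0+(-3/2) = -3/2, M = -3/2  ✓
triangle: |j₁−j₂| = 1/2 ≤ J = 3/2 ≤ j₁+j₂ = 5/2  ✓
exchange: j₁≠j₂ or m₁≠m₂ — the exchange symmetry imposes no constraint here
value check: CG = +√(3/5) = +0.774597 ≠ 0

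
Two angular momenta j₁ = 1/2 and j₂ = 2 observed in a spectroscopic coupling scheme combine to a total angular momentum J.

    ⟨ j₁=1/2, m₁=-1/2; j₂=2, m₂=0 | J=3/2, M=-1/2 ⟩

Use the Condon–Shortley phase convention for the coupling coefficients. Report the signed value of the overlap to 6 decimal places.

j₁+j₂−J=1  J+j₁−j₂=0  J−j₁+j₂=3  j₁+j₂+J+1=5
(j₁±m₁, j₂±m₂, J±M) = (0,1,2,2,1,2)
P² = 8/5
sum k=1..1:
  [1] −1/2 = -1/2
S = -1/2
C² = P²·S² = 2/5 ; C = -0.632456

-0.632456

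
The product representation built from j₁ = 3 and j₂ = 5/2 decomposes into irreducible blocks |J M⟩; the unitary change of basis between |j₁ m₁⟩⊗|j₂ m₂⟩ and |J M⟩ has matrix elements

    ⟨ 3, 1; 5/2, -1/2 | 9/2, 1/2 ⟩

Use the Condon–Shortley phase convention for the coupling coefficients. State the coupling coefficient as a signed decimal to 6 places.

triangle: 1!×5!×4!/11! = 2880/39916800
(j±m)!: 4!×2!×2!×3!×5!×4! = 1658880
prefactor² = (2J+1)×Δ×N² = 92160/77
  k=0: +1/(0!×1!×2!×2!×3!×2!) = 1/48
  k=1: −1/(1!×0!×1!×1!×4!×3!) = -1/144
Σ = 1/72  ⇒  CG² = 92160/77×(1/72)² = 160/693
CG = +√(160/693) = +0.480500

+0.480500  (= +√(160/693))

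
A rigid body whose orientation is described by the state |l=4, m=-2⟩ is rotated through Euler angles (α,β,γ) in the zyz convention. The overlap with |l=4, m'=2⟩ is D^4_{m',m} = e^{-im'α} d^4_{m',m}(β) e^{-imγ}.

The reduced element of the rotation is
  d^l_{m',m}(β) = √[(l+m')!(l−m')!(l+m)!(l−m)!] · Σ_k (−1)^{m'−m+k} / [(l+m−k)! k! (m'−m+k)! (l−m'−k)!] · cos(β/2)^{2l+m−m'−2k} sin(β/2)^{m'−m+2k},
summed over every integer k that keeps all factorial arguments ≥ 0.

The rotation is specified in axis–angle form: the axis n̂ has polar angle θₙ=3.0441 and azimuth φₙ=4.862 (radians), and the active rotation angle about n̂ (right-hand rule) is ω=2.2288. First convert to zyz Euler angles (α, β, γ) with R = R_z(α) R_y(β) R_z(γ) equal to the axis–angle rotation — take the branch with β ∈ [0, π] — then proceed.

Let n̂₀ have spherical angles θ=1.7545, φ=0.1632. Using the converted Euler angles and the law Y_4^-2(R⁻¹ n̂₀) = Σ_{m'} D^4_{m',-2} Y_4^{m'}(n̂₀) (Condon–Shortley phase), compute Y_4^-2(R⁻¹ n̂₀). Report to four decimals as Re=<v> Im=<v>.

Axis–angle → zyz. n̂ = (sinθₙcosφₙ, sinθₙsinφₙ, cosθₙ) = (+0.014509, -0.096251, -0.995251), ω = 2.2288.
R = I cosω + sinω [n̂]ₓ + (1−cosω) n̂n̂ᵀ gives
  R = [-0.611199, +0.785207, -0.099425; -0.789708, -0.596609, +0.142896; +0.052885, +0.165855, +0.984731]
β = atan2(√(R₁₃²+R₂₃²), R₃₃) = 0.174974; α = atan2(R₂₃, R₁₃) mod 2π = 2.178689; γ = atan2(R₃₂, −R₃₁) mod 2π = 1.879467
Need the full column D^4_{m',-2} for m'=−4..4 at α=2.1787, β=0.1750, γ=1.8795.
cos(β/2)=0.996175, sin(β/2)=0.087375
d^4_{-4,-2}: single k=2 term ⇒ +0.039480;  D = +0.039310-0.003654i
d^4_{-3,-2}: k∈[1..2] ⇒ +0.318276 -0.007346 = +0.310930;  D = -0.200443-0.237698i
d^4_{-2,-2}: k∈[0..2] ⇒ +0.969810 -0.089531 +0.000861 = +0.881140;  D = -0.228509+0.850994i
d^4_{-1,-2}: k∈[0..2] ⇒ -0.360891 +0.013882 -0.000071 = -0.347080;  D = -0.326563+0.117565i
d^4_{0,-2}: k∈[0..2] ⇒ +0.070781 -0.001452 +0.000004 = +0.069333;  D = -0.056535-0.040135i
d^4_{1,-2}: k∈[0..2] ⇒ -0.009255 +0.000107 -0.000000 = -0.009148;  D = +0.000086-0.009148i
d^4_{2,-2}: k∈[0..2] ⇒ +0.000861 -0.000005 +0.000000 = +0.000856;  D = +0.000707-0.000482i
d^4_{3,-2}: k∈[0..1] ⇒ -0.000057 +0.000000 = -0.000056;  D = +0.000053+0.000020i
d^4_{4,-2}: single k=0 term ⇒ +0.000002;  D = +0.000001+0.000002i
Y_4^{m'}(θ=1.7545,φ=0.1632) and Σ D·Y over m':
  (+0.0393-0.0037i)·(+0.3285-0.2512i)  (-0.2004-0.2377i)·(-0.1918+0.1022i)  (-0.2285+0.8510i)·(-0.2347+0.0795i)  (-0.3266+0.1176i)·(+0.2319-0.0382i)  (-0.0565-0.0401i)·(+0.2156+0.0000i)  (+0.0001-0.0091i)·(-0.2319-0.0382i)  (+0.0007-0.0005i)·(-0.2347-0.0795i)  (+0.0001+0.0000i)·(+0.1918+0.1022i)  (+0.0000+0.0000i)·(+0.3285+0.2512i)
Y_4^-2(R⁻¹ n̂) = -0.023261-0.170626i

Re=-0.0233 Im=-0.1706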